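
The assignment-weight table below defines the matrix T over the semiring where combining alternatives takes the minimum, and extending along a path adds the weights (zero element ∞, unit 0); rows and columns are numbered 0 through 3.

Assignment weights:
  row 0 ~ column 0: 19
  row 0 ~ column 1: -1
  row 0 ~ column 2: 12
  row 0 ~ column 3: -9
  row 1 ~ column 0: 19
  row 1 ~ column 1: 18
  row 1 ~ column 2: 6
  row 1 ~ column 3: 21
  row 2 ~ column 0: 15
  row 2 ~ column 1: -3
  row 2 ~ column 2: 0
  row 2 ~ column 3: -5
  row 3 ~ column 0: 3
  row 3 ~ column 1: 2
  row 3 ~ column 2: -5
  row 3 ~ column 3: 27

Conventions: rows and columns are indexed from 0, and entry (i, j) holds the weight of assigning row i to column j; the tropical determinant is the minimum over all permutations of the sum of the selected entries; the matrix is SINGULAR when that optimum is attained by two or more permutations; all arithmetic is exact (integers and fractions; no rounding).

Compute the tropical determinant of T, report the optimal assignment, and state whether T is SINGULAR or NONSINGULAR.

σ = (0, 1, 2, 3): 19 + 18 + 0 + 27 = 64
σ = (0, 1, 3, 2): 19 + 18 + (-5) + (-5) = 27
σ = (0, 2, 1, 3): 19 + 6 + (-3) + 27 = 49
σ = (0, 2, 3, 1): 19 + 6 + (-5) + 2 = 22
σ = (0, 3, 1, 2): 19 + 21 + (-3) + (-5) = 32
σ = (0, 3, 2, 1): 19 + 21 + 0 + 2 = 42
σ = (1, 0, 2, 3): (-1) + 19 + 0 + 27 = 45
σ = (1, 0, 3, 2): (-1) + 19 + (-5) + (-5) = 8
σ = (1, 2, 0, 3): (-1) + 6 + 15 + 27 = 47
σ = (1, 2, 3, 0): (-1) + 6 + (-5) + 3 = 3
σ = (1, 3, 0, 2): (-1) + 21 + 15 + (-5) = 30
σ = (1, 3, 2, 0): (-1) + 21 + 0 + 3 = 23
σ = (2, 0, 1, 3): 12 + 19 + (-3) + 27 = 55
σ = (2, 0, 3, 1): 12 + 19 + (-5) + 2 = 28
σ = (2, 1, 0, 3): 12 + 18 + 15 + 27 = 72
σ = (2, 1, 3, 0): 12 + 18 + (-5) + 3 = 28
σ = (2, 3, 0, 1): 12 + 21 + 15 + 2 = 50
σ = (2, 3, 1, 0): 12 + 21 + (-3) + 3 = 33
σ = (3, 0, 1, 2): (-9) + 19 + (-3) + (-5) = 2
σ = (3, 0, 2, 1): (-9) + 19 + 0 + 2 = 12
σ = (3, 1, 0, 2): (-9) + 18 + 15 + (-5) = 19
σ = (3, 1, 2, 0): (-9) + 18 + 0 + 3 = 12
σ = (3, 2, 0, 1): (-9) + 6 + 15 + 2 = 14
σ = (3, 2, 1, 0): (-9) + 6 + (-3) + 3 = -3
Optimal value attained by: σ = (3, 2, 1, 0).
Answer: det⊕(T) = -3; verdict: NONSINGULAR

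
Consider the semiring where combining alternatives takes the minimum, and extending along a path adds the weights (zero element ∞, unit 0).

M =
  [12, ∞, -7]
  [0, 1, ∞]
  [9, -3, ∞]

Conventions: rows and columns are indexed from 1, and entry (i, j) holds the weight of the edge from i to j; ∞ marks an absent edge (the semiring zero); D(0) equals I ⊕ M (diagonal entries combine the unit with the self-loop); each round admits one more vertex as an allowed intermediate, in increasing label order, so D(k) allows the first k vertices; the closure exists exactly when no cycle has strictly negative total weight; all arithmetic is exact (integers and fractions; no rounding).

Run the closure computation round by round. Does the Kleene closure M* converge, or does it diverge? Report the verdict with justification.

D(0):
  [0, ∞, -7]
  [0, 0, ∞]
  [9, -3, 0]
D(1):
  [0, ∞, -7]
  [0, 0, -7]
  [9, -3, 0]
Detection: at round 2, diagonal entry (3, 3) turns strictly negative.
Key observation: the cycle 3->2->1->3 has total weight (-3) + 0 + (-7), which is strictly negative.
Answer: DIVERGES — negative cycle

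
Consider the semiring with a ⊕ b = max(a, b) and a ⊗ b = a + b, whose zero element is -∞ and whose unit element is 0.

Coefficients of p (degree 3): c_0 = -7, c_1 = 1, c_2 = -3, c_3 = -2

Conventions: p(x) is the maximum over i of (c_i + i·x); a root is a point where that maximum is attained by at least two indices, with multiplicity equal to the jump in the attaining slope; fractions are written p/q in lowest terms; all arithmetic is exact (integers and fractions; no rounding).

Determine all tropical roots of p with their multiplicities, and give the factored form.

hull edge (i=0, c=-7) to (i=1, c=1): slope 8, span 1
hull edge (i=1, c=1) to (i=3, c=-2): slope -3/2, span 2
Factored form: p(x) = -2 ⊗ (x ⊕ (-8)) ⊗ (x ⊕ 3/2) ⊗ (x ⊕ 3/2)
Answer: roots = -8 (mult 1), 3/2 (mult 2)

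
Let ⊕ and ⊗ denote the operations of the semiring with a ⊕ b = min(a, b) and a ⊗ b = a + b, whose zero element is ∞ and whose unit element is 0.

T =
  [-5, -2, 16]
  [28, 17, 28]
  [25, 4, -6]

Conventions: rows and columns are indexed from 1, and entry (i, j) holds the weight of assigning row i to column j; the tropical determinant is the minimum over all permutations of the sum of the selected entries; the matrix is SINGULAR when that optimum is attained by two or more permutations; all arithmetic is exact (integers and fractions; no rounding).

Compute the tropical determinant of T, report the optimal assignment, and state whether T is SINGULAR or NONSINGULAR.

σ = (1, 2, 3): (-5) + 17 + (-6) = 6
σ = (1, 3, 2): (-5) + 28 + 4 = 27
σ = (2, 1, 3): (-2) + 28 + (-6) = 20
σ = (2, 3, 1): (-2) + 28 + 25 = 51
σ = (3, 1, 2): 16 + 28 + 4 = 48
σ = (3, 2, 1): 16 + 17 + 25 = 58
Optimal value attained by: σ = (1, 2, 3).
Answer: det⊕(T) = 6; verdict: NONSINGULAR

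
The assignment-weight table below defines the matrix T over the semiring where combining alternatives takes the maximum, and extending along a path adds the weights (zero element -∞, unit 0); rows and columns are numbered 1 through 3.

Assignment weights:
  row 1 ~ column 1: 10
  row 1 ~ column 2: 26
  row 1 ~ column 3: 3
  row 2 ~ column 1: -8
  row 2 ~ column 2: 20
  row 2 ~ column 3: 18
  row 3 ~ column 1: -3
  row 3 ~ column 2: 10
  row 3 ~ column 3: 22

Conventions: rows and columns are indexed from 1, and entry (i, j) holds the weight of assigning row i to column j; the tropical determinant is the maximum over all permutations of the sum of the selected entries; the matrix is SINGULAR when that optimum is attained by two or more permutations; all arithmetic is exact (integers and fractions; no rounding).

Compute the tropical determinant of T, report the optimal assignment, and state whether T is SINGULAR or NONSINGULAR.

σ = (1, 2, 3): 10 + 20 + 22 = 52
σ = (1, 3, 2): 10 + 18 + 10 = 38
σ = (2, 1, 3): 26 + (-8) + 22 = 40
σ = (2, 3, 1): 26 + 18 + (-3) = 41
σ = (3, 1, 2): 3 + (-8) + 10 = 5
σ = (3, 2, 1): 3 + 20 + (-3) = 20
Optimal value attained by: σ = (1, 2, 3).
Answer: det⊕(T) = 52; verdict: NONSINGULAR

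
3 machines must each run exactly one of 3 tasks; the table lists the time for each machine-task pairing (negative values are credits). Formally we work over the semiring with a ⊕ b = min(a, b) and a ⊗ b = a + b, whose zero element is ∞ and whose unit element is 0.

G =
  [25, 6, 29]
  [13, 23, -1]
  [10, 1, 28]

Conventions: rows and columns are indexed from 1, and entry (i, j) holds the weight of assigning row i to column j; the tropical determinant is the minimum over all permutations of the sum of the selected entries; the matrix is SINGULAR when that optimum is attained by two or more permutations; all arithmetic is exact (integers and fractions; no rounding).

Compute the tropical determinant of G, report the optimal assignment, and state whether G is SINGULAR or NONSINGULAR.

σ = (1, 2, 3): 25 + 23 + 28 = 76
σ = (1, 3, 2): 25 + (-1) + 1 = 25
σ = (2, 1, 3): 6 + 13 + 28 = 47
σ = (2, 3, 1): 6 + (-1) + 10 = 15
σ = (3, 1, 2): 29 + 13 + 1 = 43
σ = (3, 2, 1): 29 + 23 + 10 = 62
Optimal value attained by: σ = (2, 3, 1).
Answer: det⊕(G) = 15; verdict: NONSINGULAR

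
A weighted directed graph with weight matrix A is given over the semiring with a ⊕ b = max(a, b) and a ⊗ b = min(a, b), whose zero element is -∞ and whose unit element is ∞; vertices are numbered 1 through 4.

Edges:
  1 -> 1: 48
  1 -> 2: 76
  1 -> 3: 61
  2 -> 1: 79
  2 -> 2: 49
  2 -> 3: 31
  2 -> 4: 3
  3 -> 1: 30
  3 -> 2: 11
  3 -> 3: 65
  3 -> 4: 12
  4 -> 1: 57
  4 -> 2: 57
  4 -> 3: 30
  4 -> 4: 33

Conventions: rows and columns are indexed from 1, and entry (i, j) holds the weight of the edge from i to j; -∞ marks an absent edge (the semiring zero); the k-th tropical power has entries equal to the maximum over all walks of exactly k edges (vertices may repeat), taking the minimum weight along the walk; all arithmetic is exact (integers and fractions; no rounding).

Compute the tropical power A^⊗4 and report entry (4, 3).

A^⊗2:
  [76, 49, 61, 12]
  [49, 76, 61, 12]
  [30, 30, 65, 12]
  [57, 57, 57, 33]
A^⊗3:
  [49, 76, 61, 12]
  [76, 49, 61, 12]
  [30, 30, 65, 12]
  [57, 57, 57, 33]
A^⊗4:
  [76, 49, 61, 12]
  [49, 76, 61, 12]
  [30, 30, 65, 12]
  [57, 57, 57, 33]
Key observation: the optimum is the walk 4->1->2->1->3, with weight 57 min 76 min 79 min 61 = 57.
Optimal value attained by: walk 4->1->2->1->3.
Answer: (A^⊗4)[4][3] = 57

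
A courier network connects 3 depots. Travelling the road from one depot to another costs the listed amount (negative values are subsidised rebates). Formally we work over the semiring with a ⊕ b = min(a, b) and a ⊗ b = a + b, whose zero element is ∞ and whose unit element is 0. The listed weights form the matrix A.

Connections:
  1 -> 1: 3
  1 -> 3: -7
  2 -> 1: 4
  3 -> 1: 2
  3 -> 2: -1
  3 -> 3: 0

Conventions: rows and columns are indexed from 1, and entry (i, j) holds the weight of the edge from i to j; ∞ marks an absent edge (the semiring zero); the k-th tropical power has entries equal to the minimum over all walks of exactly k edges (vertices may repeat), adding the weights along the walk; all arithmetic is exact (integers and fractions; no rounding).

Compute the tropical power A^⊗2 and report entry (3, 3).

A^⊗2:
  [-5, -8, -7]
  [7, ∞, -3]
  [2, -1, -5]
Key observation: the optimum is the walk 3->1->3, with weight 2 + (-7) = -5.
Optimal value attained by: walk 3->1->3.
Answer: (A^⊗2)[3][3] = -5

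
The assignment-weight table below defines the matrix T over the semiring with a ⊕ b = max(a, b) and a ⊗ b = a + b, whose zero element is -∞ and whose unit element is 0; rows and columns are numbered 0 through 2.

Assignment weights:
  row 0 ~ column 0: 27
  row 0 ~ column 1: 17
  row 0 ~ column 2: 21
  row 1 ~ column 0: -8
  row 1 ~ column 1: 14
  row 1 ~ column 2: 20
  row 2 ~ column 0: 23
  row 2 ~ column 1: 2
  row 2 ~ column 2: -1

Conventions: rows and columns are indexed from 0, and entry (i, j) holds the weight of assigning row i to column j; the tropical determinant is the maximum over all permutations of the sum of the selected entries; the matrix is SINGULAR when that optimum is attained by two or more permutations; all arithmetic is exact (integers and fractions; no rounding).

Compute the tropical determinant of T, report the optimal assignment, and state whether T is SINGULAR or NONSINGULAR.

σ = (0, 1, 2): 27 + 14 + (-1) = 40
σ = (0, 2, 1): 27 + 20 + 2 = 49
σ = (1, 0, 2): 17 + (-8) + (-1) = 8
σ = (1, 2, 0): 17 + 20 + 23 = 60
σ = (2, 0, 1): 21 + (-8) + 2 = 15
σ = (2, 1, 0): 21 + 14 + 23 = 58
Optimal value attained by: σ = (1, 2, 0).
Answer: det⊕(T) = 60; verdict: NONSINGULAR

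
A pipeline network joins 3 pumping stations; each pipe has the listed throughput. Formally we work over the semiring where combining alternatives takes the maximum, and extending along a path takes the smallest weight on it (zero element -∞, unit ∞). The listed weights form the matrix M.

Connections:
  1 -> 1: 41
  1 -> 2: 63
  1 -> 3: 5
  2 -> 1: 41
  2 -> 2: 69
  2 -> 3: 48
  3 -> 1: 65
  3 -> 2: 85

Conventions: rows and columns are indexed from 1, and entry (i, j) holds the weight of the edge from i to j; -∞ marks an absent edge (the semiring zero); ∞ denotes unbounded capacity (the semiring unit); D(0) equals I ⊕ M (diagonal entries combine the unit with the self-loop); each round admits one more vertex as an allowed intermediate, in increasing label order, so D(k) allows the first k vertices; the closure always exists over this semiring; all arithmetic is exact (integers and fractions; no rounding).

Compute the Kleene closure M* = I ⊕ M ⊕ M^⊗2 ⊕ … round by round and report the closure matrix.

D(0):
  [∞, 63, 5]
  [41, ∞, 48]
  [65, 85, ∞]
D(1):
  [∞, 63, 5]
  [41, ∞, 48]
  [65, 85, ∞]
D(2):
  [∞, 63, 48]
  [41, ∞, 48]
  [65, 85, ∞]
D(3):
  [∞, 63, 48]
  [48, ∞, 48]
  [65, 85, ∞]
Answer: M* = [[∞, 63, 48], [48, ∞, 48], [65, 85, ∞]]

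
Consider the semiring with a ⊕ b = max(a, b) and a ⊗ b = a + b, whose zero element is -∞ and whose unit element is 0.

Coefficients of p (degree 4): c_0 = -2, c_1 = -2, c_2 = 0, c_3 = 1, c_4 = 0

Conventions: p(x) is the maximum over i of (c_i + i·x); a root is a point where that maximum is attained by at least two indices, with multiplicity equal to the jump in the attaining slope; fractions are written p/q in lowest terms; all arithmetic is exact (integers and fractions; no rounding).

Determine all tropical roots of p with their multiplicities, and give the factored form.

hull edge (i=0, c=-2) to (i=3, c=1): slope 1, span 3
hull edge (i=3, c=1) to (i=4, c=0): slope -1, span 1
Factored form: p(x) = 0 ⊗ (x ⊕ (-1)) ⊗ (x ⊕ (-1)) ⊗ (x ⊕ (-1)) ⊗ (x ⊕ 1)
Answer: roots = -1 (mult 3), 1 (mult 1)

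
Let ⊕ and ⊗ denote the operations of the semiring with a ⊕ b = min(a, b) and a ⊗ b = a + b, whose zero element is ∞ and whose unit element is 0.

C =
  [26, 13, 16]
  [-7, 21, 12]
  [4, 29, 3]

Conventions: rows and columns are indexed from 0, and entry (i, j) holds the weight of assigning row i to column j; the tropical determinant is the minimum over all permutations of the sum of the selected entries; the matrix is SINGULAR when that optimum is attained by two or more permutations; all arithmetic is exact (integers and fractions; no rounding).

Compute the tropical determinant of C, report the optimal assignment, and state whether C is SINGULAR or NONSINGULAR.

σ = (0, 1, 2): 26 + 21 + 3 = 50
σ = (0, 2, 1): 26 + 12 + 29 = 67
σ = (1, 0, 2): 13 + (-7) + 3 = 9
σ = (1, 2, 0): 13 + 12 + 4 = 29
σ = (2, 0, 1): 16 + (-7) + 29 = 38
σ = (2, 1, 0): 16 + 21 + 4 = 41
Optimal value attained by: σ = (1, 0, 2).
Answer: det⊕(C) = 9; verdict: NONSINGULAR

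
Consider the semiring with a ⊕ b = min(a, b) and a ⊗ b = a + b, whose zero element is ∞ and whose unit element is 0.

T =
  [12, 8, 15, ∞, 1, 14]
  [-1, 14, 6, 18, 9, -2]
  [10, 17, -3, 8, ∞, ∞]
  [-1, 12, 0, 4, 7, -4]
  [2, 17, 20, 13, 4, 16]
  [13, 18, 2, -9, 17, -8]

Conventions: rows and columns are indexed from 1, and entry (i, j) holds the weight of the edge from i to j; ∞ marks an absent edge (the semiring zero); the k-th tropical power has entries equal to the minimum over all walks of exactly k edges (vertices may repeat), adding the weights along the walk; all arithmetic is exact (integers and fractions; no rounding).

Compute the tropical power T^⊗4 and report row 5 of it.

T^⊗2:
  [3, 18, 12, 5, 5, 6]
  [11, 7, 0, -11, 0, -10]
  [7, 14, -6, 5, 11, 4]
  [3, 7, -3, -13, 0, -12]
  [6, 10, 13, 7, 3, 8]
  [-10, 3, -9, -17, -2, -16]
T^⊗3:
  [4, 11, 5, -3, 4, -2]
  [-12, 1, -11, -19, -4, -18]
  [4, 11, -9, -5, 8, -4]
  [-14, -1, -13, -21, -6, -20]
  [5, 14, 7, -1, 7, 0]
  [-18, -5, -17, -25, -10, -24]
T^⊗4:
  [-4, 9, -3, -11, 4, -10]
  [-20, -7, -19, -27, -12, -26]
  [-6, 7, -12, -13, 2, -12]
  [-22, -9, -21, -29, -14, -28]
  [-2, 11, -1, -9, 6, -8]
  [-26, -13, -25, -33, -18, -32]
Answer: row 5 of T^⊗4 = [-2, 11, -1, -9, 6, -8]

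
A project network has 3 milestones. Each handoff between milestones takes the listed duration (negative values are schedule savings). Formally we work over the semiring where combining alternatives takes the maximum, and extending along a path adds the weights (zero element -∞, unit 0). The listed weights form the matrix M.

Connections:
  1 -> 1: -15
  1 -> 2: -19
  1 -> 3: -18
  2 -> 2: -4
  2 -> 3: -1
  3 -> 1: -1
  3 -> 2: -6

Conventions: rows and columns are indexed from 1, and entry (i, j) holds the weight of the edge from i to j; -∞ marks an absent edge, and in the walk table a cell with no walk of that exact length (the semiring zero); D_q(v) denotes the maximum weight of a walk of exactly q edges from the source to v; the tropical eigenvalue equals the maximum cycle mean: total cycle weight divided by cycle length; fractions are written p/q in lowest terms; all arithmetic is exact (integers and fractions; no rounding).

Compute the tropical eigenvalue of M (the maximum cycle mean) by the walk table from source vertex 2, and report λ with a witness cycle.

q=0: [-∞, 0, -∞]
q=1: [-∞, -4, -1]
q=2: [-2, -7, -5]
q=3: [-6, -11, -8]
Optimal cycle mean attained by: cycle 2->3->2, total (-1) + (-6), length 2.
Answer: λ = -7/2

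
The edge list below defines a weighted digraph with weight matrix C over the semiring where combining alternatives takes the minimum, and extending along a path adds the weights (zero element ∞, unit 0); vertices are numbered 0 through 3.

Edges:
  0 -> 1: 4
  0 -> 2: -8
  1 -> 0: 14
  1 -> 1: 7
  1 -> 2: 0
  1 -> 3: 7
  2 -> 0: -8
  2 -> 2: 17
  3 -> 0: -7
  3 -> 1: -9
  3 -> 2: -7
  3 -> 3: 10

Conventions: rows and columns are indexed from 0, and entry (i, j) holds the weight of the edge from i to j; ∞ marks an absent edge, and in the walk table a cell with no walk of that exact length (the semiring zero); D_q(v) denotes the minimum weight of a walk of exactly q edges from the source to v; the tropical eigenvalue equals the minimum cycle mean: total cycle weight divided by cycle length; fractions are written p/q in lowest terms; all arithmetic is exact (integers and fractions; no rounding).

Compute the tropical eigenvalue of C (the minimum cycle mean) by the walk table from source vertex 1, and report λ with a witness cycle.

q=0: [∞, 0, ∞, ∞]
q=1: [14, 7, 0, 7]
q=2: [-8, -2, 0, 14]
q=3: [-8, -4, -16, 5]
q=4: [-24, -4, -16, 3]
Optimal cycle mean attained by: cycle 0->2->0, total (-8) + (-8), length 2.
Answer: λ = -8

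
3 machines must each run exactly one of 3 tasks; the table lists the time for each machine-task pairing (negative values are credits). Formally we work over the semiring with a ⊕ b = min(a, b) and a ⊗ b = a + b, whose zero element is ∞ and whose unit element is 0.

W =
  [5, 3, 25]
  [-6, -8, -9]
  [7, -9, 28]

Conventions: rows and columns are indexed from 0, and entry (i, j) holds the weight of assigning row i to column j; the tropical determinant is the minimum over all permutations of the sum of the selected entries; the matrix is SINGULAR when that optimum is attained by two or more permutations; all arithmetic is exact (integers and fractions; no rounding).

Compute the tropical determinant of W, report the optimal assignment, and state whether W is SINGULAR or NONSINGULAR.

σ = (0, 1, 2): 5 + (-8) + 28 = 25
σ = (0, 2, 1): 5 + (-9) + (-9) = -13
σ = (1, 0, 2): 3 + (-6) + 28 = 25
σ = (1, 2, 0): 3 + (-9) + 7 = 1
σ = (2, 0, 1): 25 + (-6) + (-9) = 10
σ = (2, 1, 0): 25 + (-8) + 7 = 24
Optimal value attained by: σ = (0, 2, 1).
Answer: det⊕(W) = -13; verdict: NONSINGULAR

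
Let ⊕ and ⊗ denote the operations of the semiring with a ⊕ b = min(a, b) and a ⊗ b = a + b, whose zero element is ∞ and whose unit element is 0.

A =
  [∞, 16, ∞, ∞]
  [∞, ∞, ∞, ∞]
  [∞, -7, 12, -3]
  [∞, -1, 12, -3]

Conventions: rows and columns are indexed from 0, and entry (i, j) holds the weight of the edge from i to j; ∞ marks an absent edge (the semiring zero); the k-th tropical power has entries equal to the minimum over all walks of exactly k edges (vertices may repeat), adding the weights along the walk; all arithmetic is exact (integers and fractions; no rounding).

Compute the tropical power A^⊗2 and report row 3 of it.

A^⊗2:
  [∞, ∞, ∞, ∞]
  [∞, ∞, ∞, ∞]
  [∞, -4, 9, -6]
  [∞, -4, 9, -6]
Answer: row 3 of A^⊗2 = [∞, -4, 9, -6]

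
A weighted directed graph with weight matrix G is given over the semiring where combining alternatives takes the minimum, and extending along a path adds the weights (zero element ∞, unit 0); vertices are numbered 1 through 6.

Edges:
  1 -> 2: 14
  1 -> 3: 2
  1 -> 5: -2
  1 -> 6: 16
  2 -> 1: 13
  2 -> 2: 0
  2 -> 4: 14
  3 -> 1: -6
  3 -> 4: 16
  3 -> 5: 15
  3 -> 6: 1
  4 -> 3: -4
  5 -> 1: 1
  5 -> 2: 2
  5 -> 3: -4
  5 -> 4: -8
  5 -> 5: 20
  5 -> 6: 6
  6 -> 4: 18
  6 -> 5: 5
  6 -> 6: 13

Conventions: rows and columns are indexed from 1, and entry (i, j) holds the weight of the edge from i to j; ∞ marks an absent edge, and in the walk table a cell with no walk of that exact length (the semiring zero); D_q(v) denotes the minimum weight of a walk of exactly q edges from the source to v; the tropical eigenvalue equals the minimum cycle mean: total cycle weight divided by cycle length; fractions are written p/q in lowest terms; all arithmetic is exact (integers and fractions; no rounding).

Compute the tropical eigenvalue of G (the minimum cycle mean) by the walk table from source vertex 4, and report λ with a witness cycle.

q=0: [∞, ∞, ∞, 0, ∞, ∞]
q=1: [∞, ∞, -4, ∞, ∞, ∞]
q=2: [-10, ∞, ∞, 12, 11, -3]
q=3: [12, 4, -8, 3, -12, 6]
q=4: [-14, -10, -16, -20, 7, -7]
q=5: [-22, -10, -24, -1, -16, -15]
q=6: [-30, -14, -20, -24, -24, -23]
Optimal cycle mean attained by: cycle 1->5->4->3->1, total (-2) + (-8) + (-4) + (-6), length 4.
Answer: λ = -5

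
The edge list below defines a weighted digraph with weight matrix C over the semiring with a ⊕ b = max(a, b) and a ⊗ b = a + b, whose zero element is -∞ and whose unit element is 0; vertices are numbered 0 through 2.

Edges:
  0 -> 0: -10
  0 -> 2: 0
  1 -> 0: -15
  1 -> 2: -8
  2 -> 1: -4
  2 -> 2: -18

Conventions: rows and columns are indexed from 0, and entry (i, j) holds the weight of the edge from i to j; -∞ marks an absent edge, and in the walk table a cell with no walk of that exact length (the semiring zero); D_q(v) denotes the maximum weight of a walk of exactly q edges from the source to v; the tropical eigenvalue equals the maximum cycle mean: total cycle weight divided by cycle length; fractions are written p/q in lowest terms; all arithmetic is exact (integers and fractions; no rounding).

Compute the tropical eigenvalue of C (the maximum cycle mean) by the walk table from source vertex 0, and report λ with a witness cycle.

q=0: [0, -∞, -∞]
q=1: [-10, -∞, 0]
q=2: [-20, -4, -10]
q=3: [-19, -14, -12]
Optimal cycle mean attained by: cycle 1->2->1, total (-8) + (-4), length 2.
Answer: λ = -6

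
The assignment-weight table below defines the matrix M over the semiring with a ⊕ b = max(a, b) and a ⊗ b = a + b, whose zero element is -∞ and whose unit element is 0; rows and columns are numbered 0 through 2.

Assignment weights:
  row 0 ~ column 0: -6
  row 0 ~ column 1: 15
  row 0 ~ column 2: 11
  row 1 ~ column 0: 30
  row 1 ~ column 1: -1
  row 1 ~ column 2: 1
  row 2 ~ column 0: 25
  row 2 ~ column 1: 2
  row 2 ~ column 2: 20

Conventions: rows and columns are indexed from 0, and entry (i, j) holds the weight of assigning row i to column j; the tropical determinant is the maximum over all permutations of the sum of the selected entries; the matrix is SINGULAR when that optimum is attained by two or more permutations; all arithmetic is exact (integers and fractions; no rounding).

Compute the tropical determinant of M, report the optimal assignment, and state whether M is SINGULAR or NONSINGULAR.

σ = (0, 1, 2): (-6) + (-1) + 20 = 13
σ = (0, 2, 1): (-6) + 1 + 2 = -3
σ = (1, 0, 2): 15 + 30 + 20 = 65
σ = (1, 2, 0): 15 + 1 + 25 = 41
σ = (2, 0, 1): 11 + 30 + 2 = 43
σ = (2, 1, 0): 11 + (-1) + 25 = 35
Optimal value attained by: σ = (1, 0, 2).
Answer: det⊕(M) = 65; verdict: NONSINGULAR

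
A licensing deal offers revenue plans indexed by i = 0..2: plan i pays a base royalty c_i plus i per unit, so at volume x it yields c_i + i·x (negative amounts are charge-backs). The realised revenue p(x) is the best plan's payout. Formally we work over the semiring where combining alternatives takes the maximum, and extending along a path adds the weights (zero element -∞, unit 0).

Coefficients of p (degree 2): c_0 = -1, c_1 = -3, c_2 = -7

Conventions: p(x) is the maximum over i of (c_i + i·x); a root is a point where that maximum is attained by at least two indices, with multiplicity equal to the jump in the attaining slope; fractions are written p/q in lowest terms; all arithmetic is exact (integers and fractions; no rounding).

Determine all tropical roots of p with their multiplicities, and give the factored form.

hull edge (i=0, c=-1) to (i=1, c=-3): slope -2, span 1
hull edge (i=1, c=-3) to (i=2, c=-7): slope -4, span 1
Factored form: p(x) = -7 ⊗ (x ⊕ 2) ⊗ (x ⊕ 4)
Answer: roots = 2 (mult 1), 4 (mult 1)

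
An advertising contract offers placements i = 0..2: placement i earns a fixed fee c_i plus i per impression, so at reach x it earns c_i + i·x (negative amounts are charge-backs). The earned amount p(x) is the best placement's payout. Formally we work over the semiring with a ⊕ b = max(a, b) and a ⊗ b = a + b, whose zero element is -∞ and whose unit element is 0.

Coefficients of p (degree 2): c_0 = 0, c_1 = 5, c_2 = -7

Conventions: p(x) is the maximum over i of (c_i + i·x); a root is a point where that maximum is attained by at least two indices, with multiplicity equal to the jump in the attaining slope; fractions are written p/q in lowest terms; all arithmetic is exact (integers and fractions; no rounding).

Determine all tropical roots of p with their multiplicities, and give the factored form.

hull edge (i=0, c=0) to (i=1, c=5): slope 5, span 1
hull edge (i=1, c=5) to (i=2, c=-7): slope -12, span 1
Factored form: p(x) = -7 ⊗ (x ⊕ (-5)) ⊗ (x ⊕ 12)
Answer: roots = -5 (mult 1), 12 (mult 1)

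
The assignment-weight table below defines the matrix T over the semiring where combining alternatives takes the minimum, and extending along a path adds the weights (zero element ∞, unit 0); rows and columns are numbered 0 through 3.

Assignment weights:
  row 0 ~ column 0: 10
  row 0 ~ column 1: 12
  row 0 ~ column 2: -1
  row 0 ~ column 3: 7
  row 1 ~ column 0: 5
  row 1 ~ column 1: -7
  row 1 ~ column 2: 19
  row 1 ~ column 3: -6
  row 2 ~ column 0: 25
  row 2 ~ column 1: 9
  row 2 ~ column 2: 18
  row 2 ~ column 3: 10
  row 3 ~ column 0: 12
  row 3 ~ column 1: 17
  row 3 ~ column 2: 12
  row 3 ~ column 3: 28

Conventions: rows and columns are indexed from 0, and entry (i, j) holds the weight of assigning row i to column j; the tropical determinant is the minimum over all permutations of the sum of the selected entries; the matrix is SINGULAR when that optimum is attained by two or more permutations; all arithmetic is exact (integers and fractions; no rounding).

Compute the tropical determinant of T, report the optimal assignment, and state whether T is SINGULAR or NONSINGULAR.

σ = (0, 1, 2, 3): 10 + (-7) + 18 + 28 = 49
σ = (0, 1, 3, 2): 10 + (-7) + 10 + 12 = 25
σ = (0, 2, 1, 3): 10 + 19 + 9 + 28 = 66
σ = (0, 2, 3, 1): 10 + 19 + 10 + 17 = 56
σ = (0, 3, 1, 2): 10 + (-6) + 9 + 12 = 25
σ = (0, 3, 2, 1): 10 + (-6) + 18 + 17 = 39
σ = (1, 0, 2, 3): 12 + 5 + 18 + 28 = 63
σ = (1, 0, 3, 2): 12 + 5 + 10 + 12 = 39
σ = (1, 2, 0, 3): 12 + 19 + 25 + 28 = 84
σ = (1, 2, 3, 0): 12 + 19 + 10 + 12 = 53
σ = (1, 3, 0, 2): 12 + (-6) + 25 + 12 = 43
σ = (1, 3, 2, 0): 12 + (-6) + 18 + 12 = 36
σ = (2, 0, 1, 3): (-1) + 5 + 9 + 28 = 41
σ = (2, 0, 3, 1): (-1) + 5 + 10 + 17 = 31
σ = (2, 1, 0, 3): (-1) + (-7) + 25 + 28 = 45
σ = (2, 1, 3, 0): (-1) + (-7) + 10 + 12 = 14
σ = (2, 3, 0, 1): (-1) + (-6) + 25 + 17 = 35
σ = (2, 3, 1, 0): (-1) + (-6) + 9 + 12 = 14
σ = (3, 0, 1, 2): 7 + 5 + 9 + 12 = 33
σ = (3, 0, 2, 1): 7 + 5 + 18 + 17 = 47
σ = (3, 1, 0, 2): 7 + (-7) + 25 + 12 = 37
σ = (3, 1, 2, 0): 7 + (-7) + 18 + 12 = 30
σ = (3, 2, 0, 1): 7 + 19 + 25 + 17 = 68
σ = (3, 2, 1, 0): 7 + 19 + 9 + 12 = 47
Optimal value attained by: σ = (2, 1, 3, 0).
Answer: det⊕(T) = 14; verdict: SINGULAR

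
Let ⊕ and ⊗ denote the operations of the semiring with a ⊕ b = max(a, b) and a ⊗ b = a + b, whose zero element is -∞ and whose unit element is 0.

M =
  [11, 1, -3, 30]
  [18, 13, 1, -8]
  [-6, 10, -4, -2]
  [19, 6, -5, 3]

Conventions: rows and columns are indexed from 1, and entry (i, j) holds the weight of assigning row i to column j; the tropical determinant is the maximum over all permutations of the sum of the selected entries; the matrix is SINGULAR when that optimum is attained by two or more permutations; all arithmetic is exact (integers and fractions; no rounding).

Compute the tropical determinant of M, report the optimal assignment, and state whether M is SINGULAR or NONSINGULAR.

σ = (1, 2, 3, 4): 11 + 13 + (-4) + 3 = 23
σ = (1, 2, 4, 3): 11 + 13 + (-2) + (-5) = 17
σ = (1, 3, 2, 4): 11 + 1 + 10 + 3 = 25
σ = (1, 3, 4, 2): 11 + 1 + (-2) + 6 = 16
σ = (1, 4, 2, 3): 11 + (-8) + 10 + (-5) = 8
σ = (1, 4, 3, 2): 11 + (-8) + (-4) + 6 = 5
σ = (2, 1, 3, 4): 1 + 18 + (-4) + 3 = 18
σ = (2, 1, 4, 3): 1 + 18 + (-2) + (-5) = 12
σ = (2, 3, 1, 4): 1 + 1 + (-6) + 3 = -1
σ = (2, 3, 4, 1): 1 + 1 + (-2) + 19 = 19
σ = (2, 4, 1, 3): 1 + (-8) + (-6) + (-5) = -18
σ = (2, 4, 3, 1): 1 + (-8) + (-4) + 19 = 8
σ = (3, 1, 2, 4): (-3) + 18 + 10 + 3 = 28
σ = (3, 1, 4, 2): (-3) + 18 + (-2) + 6 = 19
σ = (3, 2, 1, 4): (-3) + 13 + (-6) + 3 = 7
σ = (3, 2, 4, 1): (-3) + 13 + (-2) + 19 = 27
σ = (3, 4, 1, 2): (-3) + (-8) + (-6) + 6 = -11
σ = (3, 4, 2, 1): (-3) + (-8) + 10 + 19 = 18
σ = (4, 1, 2, 3): 30 + 18 + 10 + (-5) = 53
σ = (4, 1, 3, 2): 30 + 18 + (-4) + 6 = 50
σ = (4, 2, 1, 3): 30 + 13 + (-6) + (-5) = 32
σ = (4, 2, 3, 1): 30 + 13 + (-4) + 19 = 58
σ = (4, 3, 1, 2): 30 + 1 + (-6) + 6 = 31
σ = (4, 3, 2, 1): 30 + 1 + 10 + 19 = 60
Optimal value attained by: σ = (4, 3, 2, 1).
Answer: det⊕(M) = 60; verdict: NONSINGULAR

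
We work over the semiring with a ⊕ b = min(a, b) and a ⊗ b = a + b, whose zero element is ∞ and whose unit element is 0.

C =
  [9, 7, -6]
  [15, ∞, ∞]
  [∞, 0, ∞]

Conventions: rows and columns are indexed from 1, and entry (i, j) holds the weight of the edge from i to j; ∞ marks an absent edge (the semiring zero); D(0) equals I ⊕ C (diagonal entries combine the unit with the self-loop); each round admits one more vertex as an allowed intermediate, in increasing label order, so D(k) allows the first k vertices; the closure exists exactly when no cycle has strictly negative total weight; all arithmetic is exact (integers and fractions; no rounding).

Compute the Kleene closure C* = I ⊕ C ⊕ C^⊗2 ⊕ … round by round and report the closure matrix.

D(0):
  [0, 7, -6]
  [15, 0, ∞]
  [∞, 0, 0]
D(1):
  [0, 7, -6]
  [15, 0, 9]
  [∞, 0, 0]
D(2):
  [0, 7, -6]
  [15, 0, 9]
  [15, 0, 0]
D(3):
  [0, -6, -6]
  [15, 0, 9]
  [15, 0, 0]
Answer: C* = [[0, -6, -6], [15, 0, 9], [15, 0, 0]]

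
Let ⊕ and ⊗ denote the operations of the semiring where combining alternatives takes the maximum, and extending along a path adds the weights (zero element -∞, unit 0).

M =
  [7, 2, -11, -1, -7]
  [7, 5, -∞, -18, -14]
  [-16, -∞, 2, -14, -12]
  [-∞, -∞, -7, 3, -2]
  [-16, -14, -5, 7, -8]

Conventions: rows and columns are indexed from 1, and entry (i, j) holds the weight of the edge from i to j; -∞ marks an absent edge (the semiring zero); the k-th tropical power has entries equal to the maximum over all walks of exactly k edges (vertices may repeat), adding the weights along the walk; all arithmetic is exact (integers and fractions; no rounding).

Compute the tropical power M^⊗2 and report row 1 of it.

M^⊗2:
  [14, 9, -4, 6, 0]
  [14, 10, -4, 6, 0]
  [-9, -14, 4, -5, -10]
  [-18, -16, -4, 6, 1]
  [-7, -9, 0, 10, 5]
Answer: row 1 of M^⊗2 = [14, 9, -4, 6, 0]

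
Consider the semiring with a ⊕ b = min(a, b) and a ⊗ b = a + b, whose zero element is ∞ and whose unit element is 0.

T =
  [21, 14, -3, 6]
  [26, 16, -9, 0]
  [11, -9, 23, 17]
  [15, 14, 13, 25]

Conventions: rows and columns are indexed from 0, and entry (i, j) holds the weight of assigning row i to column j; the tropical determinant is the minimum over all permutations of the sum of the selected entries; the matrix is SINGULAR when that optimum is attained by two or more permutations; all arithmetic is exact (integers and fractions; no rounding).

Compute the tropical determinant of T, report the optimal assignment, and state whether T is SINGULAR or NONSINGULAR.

σ = (0, 1, 2, 3): 21 + 16 + 23 + 25 = 85
σ = (0, 1, 3, 2): 21 + 16 + 17 + 13 = 67
σ = (0, 2, 1, 3): 21 + (-9) + (-9) + 25 = 28
σ = (0, 2, 3, 1): 21 + (-9) + 17 + 14 = 43
σ = (0, 3, 1, 2): 21 + 0 + (-9) + 13 = 25
σ = (0, 3, 2, 1): 21 + 0 + 23 + 14 = 58
σ = (1, 0, 2, 3): 14 + 26 + 23 + 25 = 88
σ = (1, 0, 3, 2): 14 + 26 + 17 + 13 = 70
σ = (1, 2, 0, 3): 14 + (-9) + 11 + 25 = 41
σ = (1, 2, 3, 0): 14 + (-9) + 17 + 15 = 37
σ = (1, 3, 0, 2): 14 + 0 + 11 + 13 = 38
σ = (1, 3, 2, 0): 14 + 0 + 23 + 15 = 52
σ = (2, 0, 1, 3): (-3) + 26 + (-9) + 25 = 39
σ = (2, 0, 3, 1): (-3) + 26 + 17 + 14 = 54
σ = (2, 1, 0, 3): (-3) + 16 + 11 + 25 = 49
σ = (2, 1, 3, 0): (-3) + 16 + 17 + 15 = 45
σ = (2, 3, 0, 1): (-3) + 0 + 11 + 14 = 22
σ = (2, 3, 1, 0): (-3) + 0 + (-9) + 15 = 3
σ = (3, 0, 1, 2): 6 + 26 + (-9) + 13 = 36
σ = (3, 0, 2, 1): 6 + 26 + 23 + 14 = 69
σ = (3, 1, 0, 2): 6 + 16 + 11 + 13 = 46
σ = (3, 1, 2, 0): 6 + 16 + 23 + 15 = 60
σ = (3, 2, 0, 1): 6 + (-9) + 11 + 14 = 22
σ = (3, 2, 1, 0): 6 + (-9) + (-9) + 15 = 3
Optimal value attained by: σ = (2, 3, 1, 0).
Answer: det⊕(T) = 3; verdict: SINGULAR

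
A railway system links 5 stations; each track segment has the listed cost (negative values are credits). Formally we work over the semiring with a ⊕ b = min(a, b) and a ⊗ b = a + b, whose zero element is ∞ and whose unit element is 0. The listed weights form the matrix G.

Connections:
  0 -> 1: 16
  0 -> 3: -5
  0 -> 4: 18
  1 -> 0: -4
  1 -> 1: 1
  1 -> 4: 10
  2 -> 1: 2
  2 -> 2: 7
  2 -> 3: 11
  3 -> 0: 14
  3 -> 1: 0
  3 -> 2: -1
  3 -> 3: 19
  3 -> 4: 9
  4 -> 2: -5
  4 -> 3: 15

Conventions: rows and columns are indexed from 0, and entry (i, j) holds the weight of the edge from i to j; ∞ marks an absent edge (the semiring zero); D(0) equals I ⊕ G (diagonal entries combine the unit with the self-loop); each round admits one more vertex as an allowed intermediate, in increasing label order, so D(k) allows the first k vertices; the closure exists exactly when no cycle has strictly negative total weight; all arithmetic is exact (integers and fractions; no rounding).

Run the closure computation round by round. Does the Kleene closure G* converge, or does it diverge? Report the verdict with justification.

D(0):
  [0, 16, ∞, -5, 18]
  [-4, 0, ∞, ∞, 10]
  [∞, 2, 0, 11, ∞]
  [14, 0, -1, 0, 9]
  [∞, ∞, -5, 15, 0]
D(1):
  [0, 16, ∞, -5, 18]
  [-4, 0, ∞, -9, 10]
  [∞, 2, 0, 11, ∞]
  [14, 0, -1, 0, 9]
  [∞, ∞, -5, 15, 0]
Detection: at round 2, diagonal entry (3, 3) turns strictly negative.
Key observation: the cycle 3->1->0->3 has total weight 0 + (-4) + (-5), which is strictly negative.
Answer: DIVERGES — negative cycle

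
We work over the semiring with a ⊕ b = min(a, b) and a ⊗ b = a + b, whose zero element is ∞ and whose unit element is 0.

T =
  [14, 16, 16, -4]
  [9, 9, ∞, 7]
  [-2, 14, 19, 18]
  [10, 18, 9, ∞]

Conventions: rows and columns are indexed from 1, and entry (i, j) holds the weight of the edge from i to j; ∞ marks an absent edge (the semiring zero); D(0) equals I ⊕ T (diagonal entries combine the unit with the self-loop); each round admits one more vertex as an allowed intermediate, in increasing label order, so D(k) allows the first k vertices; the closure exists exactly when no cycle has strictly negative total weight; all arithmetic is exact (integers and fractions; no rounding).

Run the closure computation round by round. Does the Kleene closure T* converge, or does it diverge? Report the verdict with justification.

D(0):
  [0, 16, 16, -4]
  [9, 0, ∞, 7]
  [-2, 14, 0, 18]
  [10, 18, 9, 0]
D(1):
  [0, 16, 16, -4]
  [9, 0, 25, 5]
  [-2, 14, 0, -6]
  [10, 18, 9, 0]
D(2):
  [0, 16, 16, -4]
  [9, 0, 25, 5]
  [-2, 14, 0, -6]
  [10, 18, 9, 0]
D(3):
  [0, 16, 16, -4]
  [9, 0, 25, 5]
  [-2, 14, 0, -6]
  [7, 18, 9, 0]
D(4):
  [0, 14, 5, -4]
  [9, 0, 14, 5]
  [-2, 12, 0, -6]
  [7, 18, 9, 0]
Key observation: every diagonal entry stays at the unit through all rounds, so no improving cycle exists.
Answer: CONVERGES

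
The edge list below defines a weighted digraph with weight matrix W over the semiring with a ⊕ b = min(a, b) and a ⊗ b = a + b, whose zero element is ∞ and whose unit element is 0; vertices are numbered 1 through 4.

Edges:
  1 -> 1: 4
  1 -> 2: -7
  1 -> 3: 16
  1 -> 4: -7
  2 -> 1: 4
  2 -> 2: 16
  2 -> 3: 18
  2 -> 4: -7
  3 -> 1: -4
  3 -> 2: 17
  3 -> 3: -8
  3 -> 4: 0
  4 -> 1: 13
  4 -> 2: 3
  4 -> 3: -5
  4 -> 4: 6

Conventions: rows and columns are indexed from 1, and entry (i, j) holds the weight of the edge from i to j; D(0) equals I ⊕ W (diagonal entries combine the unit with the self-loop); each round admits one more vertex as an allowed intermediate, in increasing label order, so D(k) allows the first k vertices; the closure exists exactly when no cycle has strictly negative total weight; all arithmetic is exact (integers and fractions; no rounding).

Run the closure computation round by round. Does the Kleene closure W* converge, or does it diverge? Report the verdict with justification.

Detection: at round 0, diagonal entry (3, 3) turns strictly negative.
Key observation: the cycle 3->3 has total weight (-8), which is strictly negative.
Answer: DIVERGES — negative cycle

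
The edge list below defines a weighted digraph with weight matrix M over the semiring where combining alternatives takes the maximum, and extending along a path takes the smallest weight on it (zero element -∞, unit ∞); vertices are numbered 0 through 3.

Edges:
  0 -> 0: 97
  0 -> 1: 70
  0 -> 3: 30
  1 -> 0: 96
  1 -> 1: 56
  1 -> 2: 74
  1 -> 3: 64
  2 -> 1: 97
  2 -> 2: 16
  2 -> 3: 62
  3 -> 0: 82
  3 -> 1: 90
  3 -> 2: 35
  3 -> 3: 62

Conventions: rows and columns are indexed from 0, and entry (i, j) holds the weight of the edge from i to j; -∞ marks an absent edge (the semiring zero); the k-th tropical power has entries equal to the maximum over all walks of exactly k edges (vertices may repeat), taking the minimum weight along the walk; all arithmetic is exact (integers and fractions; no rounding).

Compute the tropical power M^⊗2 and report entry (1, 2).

M^⊗2:
  [97, 70, 70, 64]
  [96, 74, 56, 62]
  [96, 62, 74, 64]
  [90, 70, 74, 64]
Key observation: the optimum is the walk 1->1->2, with weight 56 min 74 = 56.
Optimal value attained by: walk 1->1->2.
Answer: (M^⊗2)[1][2] = 56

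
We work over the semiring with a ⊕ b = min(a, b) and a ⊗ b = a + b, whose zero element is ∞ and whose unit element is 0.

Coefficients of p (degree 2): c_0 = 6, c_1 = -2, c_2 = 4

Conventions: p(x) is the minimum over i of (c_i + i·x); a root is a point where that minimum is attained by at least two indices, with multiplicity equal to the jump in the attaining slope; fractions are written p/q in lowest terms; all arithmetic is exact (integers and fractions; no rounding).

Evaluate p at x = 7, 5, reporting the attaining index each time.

p(7) = min(6+0·7=6, -2+1·7=5, 4+2·7=18) = 5 (attained by i=1)
p(5) = min(6+0·5=6, -2+1·5=3, 4+2·5=14) = 3 (attained by i=1)
Answer: p(7) = 5; p(5) = 3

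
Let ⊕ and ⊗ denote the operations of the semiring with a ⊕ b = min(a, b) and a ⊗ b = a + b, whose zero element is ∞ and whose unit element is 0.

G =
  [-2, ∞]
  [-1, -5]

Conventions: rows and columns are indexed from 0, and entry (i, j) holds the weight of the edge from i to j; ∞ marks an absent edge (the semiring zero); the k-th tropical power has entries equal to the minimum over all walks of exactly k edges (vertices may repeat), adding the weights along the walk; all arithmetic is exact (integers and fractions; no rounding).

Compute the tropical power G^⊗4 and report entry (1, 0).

G^⊗2:
  [-4, ∞]
  [-6, -10]
G^⊗3:
  [-6, ∞]
  [-11, -15]
G^⊗4:
  [-8, ∞]
  [-16, -20]
Key observation: the optimum is the walk 1->1->1->1->0, with weight (-5) + (-5) + (-5) + (-1) = -16.
Optimal value attained by: walk 1->1->1->1->0.
Answer: (G^⊗4)[1][0] = -16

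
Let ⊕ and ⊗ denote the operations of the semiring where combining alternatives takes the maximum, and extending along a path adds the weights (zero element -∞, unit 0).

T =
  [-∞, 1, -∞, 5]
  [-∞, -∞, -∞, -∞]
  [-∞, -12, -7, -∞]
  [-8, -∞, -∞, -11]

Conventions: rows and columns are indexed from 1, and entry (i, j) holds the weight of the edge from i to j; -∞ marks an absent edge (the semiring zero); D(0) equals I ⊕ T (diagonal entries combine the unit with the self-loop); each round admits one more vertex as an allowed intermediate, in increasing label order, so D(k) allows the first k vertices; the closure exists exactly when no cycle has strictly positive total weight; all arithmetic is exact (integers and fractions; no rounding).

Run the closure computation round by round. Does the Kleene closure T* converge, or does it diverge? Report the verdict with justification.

D(0):
  [0, 1, -∞, 5]
  [-∞, 0, -∞, -∞]
  [-∞, -12, 0, -∞]
  [-8, -∞, -∞, 0]
D(1):
  [0, 1, -∞, 5]
  [-∞, 0, -∞, -∞]
  [-∞, -12, 0, -∞]
  [-8, -7, -∞, 0]
D(2):
  [0, 1, -∞, 5]
  [-∞, 0, -∞, -∞]
  [-∞, -12, 0, -∞]
  [-8, -7, -∞, 0]
D(3):
  [0, 1, -∞, 5]
  [-∞, 0, -∞, -∞]
  [-∞, -12, 0, -∞]
  [-8, -7, -∞, 0]
D(4):
  [0, 1, -∞, 5]
  [-∞, 0, -∞, -∞]
  [-∞, -12, 0, -∞]
  [-8, -7, -∞, 0]
Key observation: every diagonal entry stays at the unit through all rounds, so no improving cycle exists.
Answer: CONVERGES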